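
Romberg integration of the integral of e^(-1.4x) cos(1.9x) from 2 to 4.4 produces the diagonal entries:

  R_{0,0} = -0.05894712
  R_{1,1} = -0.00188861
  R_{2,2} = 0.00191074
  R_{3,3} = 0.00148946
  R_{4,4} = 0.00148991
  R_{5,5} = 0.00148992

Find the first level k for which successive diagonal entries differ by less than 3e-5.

k = 4

|R_{1,1} − R_{0,0}| = 0.05705851 ≥ 3e-5
|R_{2,2} − R_{1,1}| = 0.00379935 ≥ 3e-5
|R_{3,3} − R_{2,2}| = 0.00042128 ≥ 3e-5
|R_{4,4} − R_{3,3}| = 0.00000045 < 3e-5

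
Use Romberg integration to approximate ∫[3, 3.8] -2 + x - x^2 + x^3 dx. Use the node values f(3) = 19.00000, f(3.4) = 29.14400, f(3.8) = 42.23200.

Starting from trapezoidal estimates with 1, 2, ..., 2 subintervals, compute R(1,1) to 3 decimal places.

R(0,0) (trapezoid, 1 panel, h=0.8000): 24.49280
R(1,0) (trapezoid, 2 panels, h=0.4000): 23.90400
R(1,1) = 23.90400 + (23.90400 − 24.49280)/3 = 23.70773

23.708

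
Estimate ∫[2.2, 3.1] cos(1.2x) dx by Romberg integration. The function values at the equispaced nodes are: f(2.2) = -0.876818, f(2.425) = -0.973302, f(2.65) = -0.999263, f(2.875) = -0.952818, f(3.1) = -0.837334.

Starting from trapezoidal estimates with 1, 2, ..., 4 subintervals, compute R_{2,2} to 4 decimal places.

-0.8563

R_{0,0} (trapezoid, 1 panel, h=0.9000): -0.771368
R_{1,0} (trapezoid, 2 panels, h=0.4500): -0.835353
R_{2,0} (trapezoid, 4 panels, h=0.2250): -0.851053
R_{1,1} = -0.835353 + (-0.835353 − (-0.771368))/3 = -0.856681
R_{2,1} = -0.851053 + (-0.851053 − (-0.835353))/3 = -0.856286
R_{2,2} = -0.856286 + (-0.856286 − (-0.856681))/15 = -0.856260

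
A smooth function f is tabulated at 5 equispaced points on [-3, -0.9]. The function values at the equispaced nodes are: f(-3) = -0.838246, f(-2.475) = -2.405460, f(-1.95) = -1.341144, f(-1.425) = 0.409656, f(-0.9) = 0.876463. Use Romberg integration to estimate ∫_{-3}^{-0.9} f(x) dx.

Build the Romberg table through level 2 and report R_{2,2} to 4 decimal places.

R_{0,0} (trapezoid, 1 panel, h=2.1000): 0.040128
R_{1,0} (trapezoid, 2 panels, h=1.0500): -1.388137
R_{2,0} (trapezoid, 4 panels, h=0.5250): -1.741866
R_{1,1} = -1.388137 + (-1.388137 − 0.040128)/3 = -1.864225
R_{2,1} = -1.741866 + (-1.741866 − (-1.388137))/3 = -1.859776
R_{2,2} = -1.859776 + (-1.859776 − (-1.864225))/15 = -1.859479

-1.8595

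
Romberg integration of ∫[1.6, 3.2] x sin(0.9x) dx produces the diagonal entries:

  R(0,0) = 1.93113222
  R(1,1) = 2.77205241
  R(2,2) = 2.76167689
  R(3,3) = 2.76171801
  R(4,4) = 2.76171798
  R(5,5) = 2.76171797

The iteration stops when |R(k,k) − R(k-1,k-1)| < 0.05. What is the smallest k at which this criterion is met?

k = 2

|R(1,1) − R(0,0)| = 0.84092019 ≥ 0.05
|R(2,2) − R(1,1)| = 0.01037552 < 0.05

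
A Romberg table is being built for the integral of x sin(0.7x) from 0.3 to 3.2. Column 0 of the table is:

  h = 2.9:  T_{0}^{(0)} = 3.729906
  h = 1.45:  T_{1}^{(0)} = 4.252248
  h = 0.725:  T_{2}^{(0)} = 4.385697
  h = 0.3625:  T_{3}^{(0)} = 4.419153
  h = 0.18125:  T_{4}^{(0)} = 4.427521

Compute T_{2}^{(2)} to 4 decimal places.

4.4304

Richardson extrapolation on the trapezoidal column (denominator 4−1=3):
T_{1}^{(1)} = (4·4.252248 − 3.729906) / 3 = 4.426362
T_{2}^{(1)} = 4.385697 + (4.385697 − 4.252248)/3 = 4.430180
T_{2}^{(2)} = 4.430180 + (4.430180 − 4.426362)/15 = 4.430435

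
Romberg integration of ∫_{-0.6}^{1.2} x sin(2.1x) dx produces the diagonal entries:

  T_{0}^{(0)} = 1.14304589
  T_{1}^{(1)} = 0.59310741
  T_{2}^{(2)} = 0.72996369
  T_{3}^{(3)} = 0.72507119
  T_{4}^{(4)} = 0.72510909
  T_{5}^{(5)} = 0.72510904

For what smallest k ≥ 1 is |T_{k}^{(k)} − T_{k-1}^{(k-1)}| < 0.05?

|T_{1}^{(1)} − T_{0}^{(0)}| = 0.54993848 ≥ 0.05
|T_{2}^{(2)} − T_{1}^{(1)}| = 0.13685628 ≥ 0.05
|T_{3}^{(3)} − T_{2}^{(2)}| = 0.00489250 < 0.05

k = 3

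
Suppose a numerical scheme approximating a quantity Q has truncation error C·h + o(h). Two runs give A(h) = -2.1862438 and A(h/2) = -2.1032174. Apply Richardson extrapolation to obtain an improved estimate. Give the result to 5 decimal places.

The leading error scales as h; refining by a factor of 2 reduces it by 2^1 = 2.
Extrapolated value = (2·A(h/2) − A(h)) / (2 − 1)
= (2·(-2.1032174) − (-2.1862438)) / 1
= -2.0201910 / 1 = -2.0201910

-2.02019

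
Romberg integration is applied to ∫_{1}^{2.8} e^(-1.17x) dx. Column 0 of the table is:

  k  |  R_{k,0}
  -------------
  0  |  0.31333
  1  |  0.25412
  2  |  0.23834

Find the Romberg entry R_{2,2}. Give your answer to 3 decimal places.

0.233

Richardson extrapolation on the trapezoidal column (denominator 4−1=3):
R_{1,1} = 0.25412 + (0.25412 − 0.31333)/3 = 0.23438
R_{2,1} = 0.23834 + (0.23834 − 0.25412)/3 = 0.23308
R_{2,2} = (16·0.23308 − 0.23438) / 15 = 0.23299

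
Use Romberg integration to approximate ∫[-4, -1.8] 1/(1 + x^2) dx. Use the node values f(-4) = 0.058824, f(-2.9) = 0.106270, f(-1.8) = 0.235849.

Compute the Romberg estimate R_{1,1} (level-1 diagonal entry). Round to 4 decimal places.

0.2639

R_{0,0} (trapezoid, 1 panel, h=2.2000): 0.324140
R_{1,0} (trapezoid, 2 panels, h=1.1000): 0.278967
R_{1,1} = 0.278967 + (0.278967 − 0.324140)/3 = 0.263909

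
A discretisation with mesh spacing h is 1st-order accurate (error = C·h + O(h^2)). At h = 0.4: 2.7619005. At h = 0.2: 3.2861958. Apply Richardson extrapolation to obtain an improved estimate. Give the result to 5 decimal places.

Extrapolated value = (2·A(h/2) − A(h)) / (2 − 1)
= (2·3.2861958 − 2.7619005) / 1
= 3.8104911 / 1 = 3.8104911

3.81049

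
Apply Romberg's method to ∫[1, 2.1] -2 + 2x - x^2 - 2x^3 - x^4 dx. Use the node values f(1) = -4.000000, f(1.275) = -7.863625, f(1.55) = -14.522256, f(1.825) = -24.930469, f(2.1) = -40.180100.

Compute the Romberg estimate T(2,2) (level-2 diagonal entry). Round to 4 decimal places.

T(0,0) (trapezoid, 1 panel, h=1.1000): -24.299055
T(1,0) (trapezoid, 2 panels, h=0.5500): -20.136768
T(2,0) (trapezoid, 4 panels, h=0.2750): -19.086760
T(1,1) = -20.136768 + (-20.136768 − (-24.299055))/3 = -18.749339
T(2,1) = -19.086760 + (-19.086760 − (-20.136768))/3 = -18.736757
T(2,2) = -18.736757 + (-18.736757 − (-18.749339))/15 = -18.735918

-18.7359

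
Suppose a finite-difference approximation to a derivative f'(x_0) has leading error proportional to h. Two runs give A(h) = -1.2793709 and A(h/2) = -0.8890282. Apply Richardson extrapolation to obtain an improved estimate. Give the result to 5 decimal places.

The leading error scales as h; refining by a factor of 2 reduces it by 2^1 = 2.
Extrapolated value = (2·A(h/2) − A(h)) / (2 − 1)
= (2·(-0.8890282) − (-1.2793709)) / 1
= -0.4986855 / 1 = -0.4986855

-0.49869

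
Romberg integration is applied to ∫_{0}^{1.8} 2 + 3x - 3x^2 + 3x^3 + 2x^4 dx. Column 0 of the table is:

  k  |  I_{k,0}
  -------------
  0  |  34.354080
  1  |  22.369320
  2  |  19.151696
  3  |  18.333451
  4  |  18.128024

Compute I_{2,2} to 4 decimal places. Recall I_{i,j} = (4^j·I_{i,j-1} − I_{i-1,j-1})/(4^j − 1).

I_{1,1} = 22.369320 + (22.369320 − 34.354080)/3 = 18.374400
I_{2,1} = (4·19.151696 − 22.369320) / 3 = 18.079155
I_{2,2} = 18.079155 + (18.079155 − 18.374400)/15 = 18.059472

18.0595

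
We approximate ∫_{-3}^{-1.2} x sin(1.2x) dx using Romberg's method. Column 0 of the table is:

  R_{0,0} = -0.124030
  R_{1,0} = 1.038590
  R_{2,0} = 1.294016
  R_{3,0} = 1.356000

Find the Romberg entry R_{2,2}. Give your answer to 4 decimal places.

1.3760

Richardson extrapolation on the trapezoidal column (denominator 4−1=3):
R_{1,1} = (4·1.038590 − (-0.124030)) / 3 = 1.426130
R_{2,1} = 1.294016 + (1.294016 − 1.038590)/3 = 1.379158
R_{2,2} = 1.379158 + (1.379158 − 1.426130)/15 = 1.376027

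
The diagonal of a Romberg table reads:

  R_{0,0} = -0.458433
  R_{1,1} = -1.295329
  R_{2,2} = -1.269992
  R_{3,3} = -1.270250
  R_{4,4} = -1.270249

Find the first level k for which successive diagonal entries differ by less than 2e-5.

k = 4

|R_{1,1} − R_{0,0}| = 0.836896 ≥ 2e-5
|R_{2,2} − R_{1,1}| = 0.025337 ≥ 2e-5
|R_{3,3} − R_{2,2}| = 0.000258 ≥ 2e-5
|R_{4,4} − R_{3,3}| = 0.000001 < 2e-5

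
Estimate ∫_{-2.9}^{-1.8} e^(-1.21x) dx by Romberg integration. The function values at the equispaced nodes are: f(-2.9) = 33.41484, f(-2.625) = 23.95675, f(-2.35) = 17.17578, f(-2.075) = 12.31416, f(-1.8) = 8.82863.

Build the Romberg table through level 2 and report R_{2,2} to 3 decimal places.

R_{0,0} (trapezoid, 1 panel, h=1.1000): 23.23391
R_{1,0} (trapezoid, 2 panels, h=0.5500): 21.06363
R_{2,0} (trapezoid, 4 panels, h=0.2750): 20.50632
R_{1,1} = 21.06363 + (21.06363 − 23.23391)/3 = 20.34020
R_{2,1} = 20.50632 + (20.50632 − 21.06363)/3 = 20.32055
R_{2,2} = 20.32055 + (20.32055 − 20.34020)/15 = 20.31924

20.319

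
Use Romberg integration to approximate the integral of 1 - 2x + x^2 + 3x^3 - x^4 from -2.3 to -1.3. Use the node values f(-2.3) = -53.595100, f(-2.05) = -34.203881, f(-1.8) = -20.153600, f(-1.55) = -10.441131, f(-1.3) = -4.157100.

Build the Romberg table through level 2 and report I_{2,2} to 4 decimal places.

I_{0,0} (trapezoid, 1 panel, h=1.0000): -28.876100
I_{1,0} (trapezoid, 2 panels, h=0.5000): -24.514850
I_{2,0} (trapezoid, 4 panels, h=0.2500): -23.418678
I_{1,1} = -24.514850 + (-24.514850 − (-28.876100))/3 = -23.061100
I_{2,1} = -23.418678 + (-23.418678 − (-24.514850))/3 = -23.053287
I_{2,2} = -23.053287 + (-23.053287 − (-23.061100))/15 = -23.052766

-23.0528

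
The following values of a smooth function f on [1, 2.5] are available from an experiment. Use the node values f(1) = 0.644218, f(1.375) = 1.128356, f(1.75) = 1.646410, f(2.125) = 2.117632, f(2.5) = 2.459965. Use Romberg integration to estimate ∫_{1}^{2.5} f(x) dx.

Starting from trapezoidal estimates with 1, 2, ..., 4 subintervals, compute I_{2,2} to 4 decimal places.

2.4226

I_{0,0} (trapezoid, 1 panel, h=1.5000): 2.328137
I_{1,0} (trapezoid, 2 panels, h=0.7500): 2.398876
I_{2,0} (trapezoid, 4 panels, h=0.3750): 2.416684
I_{1,1} = 2.398876 + (2.398876 − 2.328137)/3 = 2.422456
I_{2,1} = 2.416684 + (2.416684 − 2.398876)/3 = 2.422620
I_{2,2} = 2.422620 + (2.422620 − 2.422456)/15 = 2.422631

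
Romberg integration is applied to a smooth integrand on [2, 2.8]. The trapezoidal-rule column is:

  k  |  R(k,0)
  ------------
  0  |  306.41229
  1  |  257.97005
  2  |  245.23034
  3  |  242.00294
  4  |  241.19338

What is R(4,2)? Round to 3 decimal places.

240.923

Richardson extrapolation on the trapezoidal column (denominator 4−1=3):
R(3,1) = (4·242.00294 − 245.23034) / 3 = 240.92714
R(4,1) = 241.19338 + (241.19338 − 242.00294)/3 = 240.92353
R(4,2) = (16·240.92353 − 240.92714) / 15 = 240.92329
(Column j=1 coincides with Simpson's rule on the same nodes.)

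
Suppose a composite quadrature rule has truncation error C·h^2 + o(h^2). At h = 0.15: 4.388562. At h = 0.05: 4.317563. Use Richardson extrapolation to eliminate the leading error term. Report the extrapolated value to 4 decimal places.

4.3087

Extrapolated value = (9·A(h/3) − A(h)) / (9 − 1)
= (9·4.317563 − 4.388562) / 8
= 34.469505 / 8 = 4.308688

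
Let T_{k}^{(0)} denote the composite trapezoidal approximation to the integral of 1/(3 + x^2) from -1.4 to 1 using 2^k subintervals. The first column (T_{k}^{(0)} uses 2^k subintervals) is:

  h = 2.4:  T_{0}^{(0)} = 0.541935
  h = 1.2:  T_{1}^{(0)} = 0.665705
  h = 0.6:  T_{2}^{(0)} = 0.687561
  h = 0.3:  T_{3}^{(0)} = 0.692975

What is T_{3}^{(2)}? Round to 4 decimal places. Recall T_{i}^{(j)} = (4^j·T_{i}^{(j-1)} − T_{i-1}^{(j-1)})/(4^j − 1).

0.6948

T_{2}^{(1)} = 0.687561 + (0.687561 − 0.665705)/3 = 0.694846
T_{3}^{(1)} = 0.692975 + (0.692975 − 0.687561)/3 = 0.694780
T_{3}^{(2)} = (16·0.694780 − 0.694846) / 15 = 0.694776
(Column j=1 coincides with Simpson's rule on the same nodes.)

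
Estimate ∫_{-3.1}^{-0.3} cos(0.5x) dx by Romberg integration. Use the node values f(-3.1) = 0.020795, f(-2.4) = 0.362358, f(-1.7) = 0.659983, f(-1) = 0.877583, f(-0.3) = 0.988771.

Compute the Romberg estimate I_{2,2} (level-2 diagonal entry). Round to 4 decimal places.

1.7007

I_{0,0} (trapezoid, 1 panel, h=2.8000): 1.413392
I_{1,0} (trapezoid, 2 panels, h=1.4000): 1.630672
I_{2,0} (trapezoid, 4 panels, h=0.7000): 1.683295
I_{1,1} = 1.630672 + (1.630672 − 1.413392)/3 = 1.703099
I_{2,1} = 1.683295 + (1.683295 − 1.630672)/3 = 1.700836
I_{2,2} = 1.700836 + (1.700836 − 1.703099)/15 = 1.700685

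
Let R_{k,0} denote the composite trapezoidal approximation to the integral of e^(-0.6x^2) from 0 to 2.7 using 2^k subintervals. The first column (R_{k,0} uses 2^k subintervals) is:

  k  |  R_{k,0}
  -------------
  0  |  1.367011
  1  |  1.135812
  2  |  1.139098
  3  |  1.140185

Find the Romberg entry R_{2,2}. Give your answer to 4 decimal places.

1.1456

Richardson extrapolation on the trapezoidal column (denominator 4−1=3):
R_{1,1} = 1.135812 + (1.135812 − 1.367011)/3 = 1.058746
R_{2,1} = (4·1.139098 − 1.135812) / 3 = 1.140193
R_{2,2} = 1.140193 + (1.140193 − 1.058746)/15 = 1.145623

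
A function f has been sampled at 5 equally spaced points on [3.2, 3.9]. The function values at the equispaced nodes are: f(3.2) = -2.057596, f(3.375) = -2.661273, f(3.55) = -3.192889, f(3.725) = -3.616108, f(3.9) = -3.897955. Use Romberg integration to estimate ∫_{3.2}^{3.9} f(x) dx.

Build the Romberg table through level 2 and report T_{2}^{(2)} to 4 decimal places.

-2.1846

T_{0}^{(0)} (trapezoid, 1 panel, h=0.7000): -2.084443
T_{1}^{(0)} (trapezoid, 2 panels, h=0.3500): -2.159733
T_{2}^{(0)} (trapezoid, 4 panels, h=0.1750): -2.178408
T_{1}^{(1)} = -2.159733 + (-2.159733 − (-2.084443))/3 = -2.184830
T_{2}^{(1)} = -2.178408 + (-2.178408 − (-2.159733))/3 = -2.184633
T_{2}^{(2)} = -2.184633 + (-2.184633 − (-2.184830))/15 = -2.184620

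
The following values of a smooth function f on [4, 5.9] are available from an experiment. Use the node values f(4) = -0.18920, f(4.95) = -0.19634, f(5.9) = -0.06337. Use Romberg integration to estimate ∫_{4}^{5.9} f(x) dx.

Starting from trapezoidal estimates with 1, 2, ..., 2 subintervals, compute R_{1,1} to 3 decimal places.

R_{0,0} (trapezoid, 1 panel, h=1.9000): -0.23994
R_{1,0} (trapezoid, 2 panels, h=0.9500): -0.30649
R_{1,1} = -0.30649 + (-0.30649 − (-0.23994))/3 = -0.32867

-0.329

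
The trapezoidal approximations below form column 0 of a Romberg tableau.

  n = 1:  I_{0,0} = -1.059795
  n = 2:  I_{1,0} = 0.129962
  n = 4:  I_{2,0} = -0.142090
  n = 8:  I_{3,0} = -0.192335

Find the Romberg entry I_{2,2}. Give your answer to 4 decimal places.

Richardson extrapolation on the trapezoidal column (denominator 4−1=3):
I_{1,1} = 0.129962 + (0.129962 − (-1.059795))/3 = 0.526548
I_{2,1} = (4·(-0.142090) − 0.129962) / 3 = -0.232774
I_{2,2} = -0.232774 + (-0.232774 − 0.526548)/15 = -0.283395

-0.2834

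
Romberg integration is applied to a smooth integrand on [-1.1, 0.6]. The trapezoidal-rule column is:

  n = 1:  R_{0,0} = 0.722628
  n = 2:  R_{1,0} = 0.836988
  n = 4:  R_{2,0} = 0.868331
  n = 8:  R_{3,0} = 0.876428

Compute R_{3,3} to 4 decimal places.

0.8792

R_{1,1} = 0.836988 + (0.836988 − 0.722628)/3 = 0.875108
R_{2,1} = 0.868331 + (0.868331 − 0.836988)/3 = 0.878779
R_{3,1} = 0.876428 + (0.876428 − 0.868331)/3 = 0.879127
R_{2,2} = 0.878779 + (0.878779 − 0.875108)/15 = 0.879024
R_{3,2} = 0.879127 + (0.879127 − 0.878779)/15 = 0.879150
R_{3,3} = (64·0.879150 − 0.879024) / 63 = 0.879152
(Column j=1 coincides with Simpson's rule on the same nodes.)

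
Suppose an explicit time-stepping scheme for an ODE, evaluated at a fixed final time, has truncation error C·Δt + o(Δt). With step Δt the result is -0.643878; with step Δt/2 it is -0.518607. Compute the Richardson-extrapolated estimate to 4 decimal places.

Extrapolated value = (2·A(Δt/2) − A(Δt)) / (2 − 1)
= (2·(-0.518607) − (-0.643878)) / 1
= -0.393336 / 1 = -0.393336

-0.3933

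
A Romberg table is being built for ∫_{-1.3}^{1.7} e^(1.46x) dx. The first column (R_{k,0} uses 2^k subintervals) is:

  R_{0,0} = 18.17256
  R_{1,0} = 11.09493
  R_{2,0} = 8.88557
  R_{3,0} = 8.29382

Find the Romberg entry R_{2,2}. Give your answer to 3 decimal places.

Richardson extrapolation on the trapezoidal column (denominator 4−1=3):
R_{1,1} = 11.09493 + (11.09493 − 18.17256)/3 = 8.73572
R_{2,1} = 8.88557 + (8.88557 − 11.09493)/3 = 8.14912
R_{2,2} = (16·8.14912 − 8.73572) / 15 = 8.11001

8.110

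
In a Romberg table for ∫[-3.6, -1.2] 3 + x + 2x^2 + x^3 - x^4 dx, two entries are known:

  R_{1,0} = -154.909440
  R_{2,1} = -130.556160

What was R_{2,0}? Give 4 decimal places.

From R_{2,1} = (4·R_{2,0} − R_{1,0})/3, solve for R_{2,0}:
4·R_{2,0} = 3·(-130.556160) + (-154.909440) = -546.577920
R_{2,0} = -136.644480

-136.6445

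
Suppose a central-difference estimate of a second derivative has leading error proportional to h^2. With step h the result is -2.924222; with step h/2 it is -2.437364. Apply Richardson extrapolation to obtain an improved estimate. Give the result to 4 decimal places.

Extrapolated value = (4·A(h/2) − A(h)) / (4 − 1)
= (4·(-2.437364) − (-2.924222)) / 3
= -6.825234 / 3 = -2.275078

-2.2751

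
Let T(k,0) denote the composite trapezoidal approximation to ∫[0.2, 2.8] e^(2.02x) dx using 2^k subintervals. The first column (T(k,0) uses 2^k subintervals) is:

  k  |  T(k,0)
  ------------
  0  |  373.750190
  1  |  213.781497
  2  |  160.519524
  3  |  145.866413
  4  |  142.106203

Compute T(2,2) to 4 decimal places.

Richardson extrapolation on the trapezoidal column (denominator 4−1=3):
T(1,1) = (4·213.781497 − 373.750190) / 3 = 160.458599
T(2,1) = (4·160.519524 − 213.781497) / 3 = 142.765533
T(2,2) = (16·142.765533 − 160.458599) / 15 = 141.585995

141.5860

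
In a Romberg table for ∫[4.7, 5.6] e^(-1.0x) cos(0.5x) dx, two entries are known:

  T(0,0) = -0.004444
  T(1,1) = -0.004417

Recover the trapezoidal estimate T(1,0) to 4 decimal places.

-0.0044

From T(1,1) = (4·T(1,0) − T(0,0))/3, solve for T(1,0):
4·T(1,0) = 3·(-0.004417) + (-0.004444) = -0.017695
T(1,0) = -0.004424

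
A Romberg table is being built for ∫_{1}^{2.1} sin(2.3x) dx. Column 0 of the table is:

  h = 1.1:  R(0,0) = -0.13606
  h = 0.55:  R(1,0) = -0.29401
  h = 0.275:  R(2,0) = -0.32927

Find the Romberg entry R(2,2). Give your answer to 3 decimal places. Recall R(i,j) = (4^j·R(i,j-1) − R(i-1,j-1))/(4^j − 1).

Richardson extrapolation on the trapezoidal column (denominator 4−1=3):
R(1,1) = -0.29401 + (-0.29401 − (-0.13606))/3 = -0.34666
R(2,1) = (4·(-0.32927) − (-0.29401)) / 3 = -0.34102
R(2,2) = (16·(-0.34102) − (-0.34666)) / 15 = -0.34064

-0.341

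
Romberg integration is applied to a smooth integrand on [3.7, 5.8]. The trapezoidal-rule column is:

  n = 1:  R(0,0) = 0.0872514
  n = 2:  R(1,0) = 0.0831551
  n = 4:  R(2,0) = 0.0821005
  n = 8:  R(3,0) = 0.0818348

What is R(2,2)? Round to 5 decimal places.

Richardson extrapolation on the trapezoidal column (denominator 4−1=3):
R(1,1) = 0.0831551 + (0.0831551 − 0.0872514)/3 = 0.0817897
R(2,1) = 0.0821005 + (0.0821005 − 0.0831551)/3 = 0.0817490
R(2,2) = 0.0817490 + (0.0817490 − 0.0817897)/15 = 0.0817463
(Column j=1 coincides with Simpson's rule on the same nodes.)

0.08175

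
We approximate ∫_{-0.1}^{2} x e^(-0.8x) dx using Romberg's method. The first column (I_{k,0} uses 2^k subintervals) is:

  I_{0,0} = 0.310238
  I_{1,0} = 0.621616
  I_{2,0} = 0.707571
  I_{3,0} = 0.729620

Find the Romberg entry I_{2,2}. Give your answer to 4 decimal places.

Richardson extrapolation on the trapezoidal column (denominator 4−1=3):
I_{1,1} = 0.621616 + (0.621616 − 0.310238)/3 = 0.725409
I_{2,1} = (4·0.707571 − 0.621616) / 3 = 0.736223
I_{2,2} = 0.736223 + (0.736223 − 0.725409)/15 = 0.736944

0.7369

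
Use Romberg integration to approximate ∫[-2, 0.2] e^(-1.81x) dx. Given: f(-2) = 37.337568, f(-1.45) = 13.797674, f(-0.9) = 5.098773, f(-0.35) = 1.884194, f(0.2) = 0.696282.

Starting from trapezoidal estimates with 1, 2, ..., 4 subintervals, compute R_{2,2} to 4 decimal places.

20.2704

R_{0,0} (trapezoid, 1 panel, h=2.2000): 41.837235
R_{1,0} (trapezoid, 2 panels, h=1.1000): 26.527268
R_{2,0} (trapezoid, 4 panels, h=0.5500): 21.888661
R_{1,1} = 26.527268 + (26.527268 − 41.837235)/3 = 21.423946
R_{2,1} = 21.888661 + (21.888661 − 26.527268)/3 = 20.342459
R_{2,2} = 20.342459 + (20.342459 − 21.423946)/15 = 20.270360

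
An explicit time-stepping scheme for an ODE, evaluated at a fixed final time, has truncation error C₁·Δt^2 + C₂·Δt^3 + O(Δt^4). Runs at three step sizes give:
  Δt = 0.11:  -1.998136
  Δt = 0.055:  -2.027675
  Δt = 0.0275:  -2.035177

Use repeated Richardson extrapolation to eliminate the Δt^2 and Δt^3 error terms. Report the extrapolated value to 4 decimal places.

First eliminate the Δt^2 term (factor 2^2 = 4):
  B₁ = (4·(-2.027675) − (-1.998136))/3 = -2.037521
  B₂ = (4·(-2.035177) − (-2.027675))/3 = -2.037678
Then eliminate the Δt^3 term (factor 2^3 = 8):
  (8·(-2.037678) − (-2.037521))/7 = -2.037700

-2.0377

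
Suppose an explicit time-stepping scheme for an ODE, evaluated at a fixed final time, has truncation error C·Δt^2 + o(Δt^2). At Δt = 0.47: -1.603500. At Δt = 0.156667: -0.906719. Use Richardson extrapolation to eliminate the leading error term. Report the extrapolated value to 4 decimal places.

-0.8196

The leading error scales as Δt^2; refining by a factor of 3 reduces it by 3^2 = 9.
Extrapolated value = (9·A(Δt/3) − A(Δt)) / (9 − 1)
= (9·(-0.906719) − (-1.603500)) / 8
= -6.556971 / 8 = -0.819621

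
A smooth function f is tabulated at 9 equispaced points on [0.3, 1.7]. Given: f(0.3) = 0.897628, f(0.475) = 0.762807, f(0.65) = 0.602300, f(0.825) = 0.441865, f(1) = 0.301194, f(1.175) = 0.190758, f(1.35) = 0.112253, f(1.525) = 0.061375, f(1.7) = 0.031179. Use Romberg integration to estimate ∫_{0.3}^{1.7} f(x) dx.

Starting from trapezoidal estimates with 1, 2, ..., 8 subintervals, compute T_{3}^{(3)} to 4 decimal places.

T_{0}^{(0)} (trapezoid, 1 panel, h=1.4000): 0.650165
T_{1}^{(0)} (trapezoid, 2 panels, h=0.7000): 0.535918
T_{2}^{(0)} (trapezoid, 4 panels, h=0.3500): 0.518053
T_{3}^{(0)} (trapezoid, 8 panels, h=0.1750): 0.513967
T_{1}^{(1)} = 0.535918 + (0.535918 − 0.650165)/3 = 0.497836
T_{2}^{(1)} = 0.518053 + (0.518053 − 0.535918)/3 = 0.512098
T_{3}^{(1)} = 0.513967 + (0.513967 − 0.518053)/3 = 0.512605
T_{2}^{(2)} = 0.512098 + (0.512098 − 0.497836)/15 = 0.513049
T_{3}^{(2)} = 0.512605 + (0.512605 − 0.512098)/15 = 0.512639
T_{3}^{(3)} = 0.512639 + (0.512639 − 0.513049)/63 = 0.512632

0.5126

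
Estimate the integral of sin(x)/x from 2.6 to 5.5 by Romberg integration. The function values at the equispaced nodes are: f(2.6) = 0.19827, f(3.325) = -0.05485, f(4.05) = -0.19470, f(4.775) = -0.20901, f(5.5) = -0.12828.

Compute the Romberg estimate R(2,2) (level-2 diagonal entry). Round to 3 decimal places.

-0.332

R(0,0) (trapezoid, 1 panel, h=2.9000): 0.10149
R(1,0) (trapezoid, 2 panels, h=1.4500): -0.23157
R(2,0) (trapezoid, 4 panels, h=0.7250): -0.30708
R(1,1) = -0.23157 + (-0.23157 − 0.10149)/3 = -0.34259
R(2,1) = -0.30708 + (-0.30708 − (-0.23157))/3 = -0.33225
R(2,2) = -0.33225 + (-0.33225 − (-0.34259))/15 = -0.33156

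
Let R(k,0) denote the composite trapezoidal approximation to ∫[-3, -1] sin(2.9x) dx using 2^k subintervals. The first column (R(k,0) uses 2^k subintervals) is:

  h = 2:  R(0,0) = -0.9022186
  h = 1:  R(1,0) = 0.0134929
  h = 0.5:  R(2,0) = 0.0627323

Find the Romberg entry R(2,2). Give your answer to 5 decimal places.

0.06317

Richardson extrapolation on the trapezoidal column (denominator 4−1=3):
R(1,1) = (4·0.0134929 − (-0.9022186)) / 3 = 0.3187301
R(2,1) = 0.0627323 + (0.0627323 − 0.0134929)/3 = 0.0791454
R(2,2) = 0.0791454 + (0.0791454 − 0.3187301)/15 = 0.0631731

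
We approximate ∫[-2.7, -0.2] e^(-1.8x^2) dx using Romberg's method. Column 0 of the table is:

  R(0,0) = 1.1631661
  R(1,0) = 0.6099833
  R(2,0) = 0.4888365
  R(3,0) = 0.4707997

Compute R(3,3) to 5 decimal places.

R(1,1) = 0.6099833 + (0.6099833 − 1.1631661)/3 = 0.4255890
R(2,1) = 0.4888365 + (0.4888365 − 0.6099833)/3 = 0.4484542
R(3,1) = 0.4707997 + (0.4707997 − 0.4888365)/3 = 0.4647874
R(2,2) = (16·0.4484542 − 0.4255890) / 15 = 0.4499785
R(3,2) = 0.4647874 + (0.4647874 − 0.4484542)/15 = 0.4658763
R(3,3) = (64·0.4658763 − 0.4499785) / 63 = 0.4661286
(Column j=1 coincides with Simpson's rule on the same nodes.)

0.46613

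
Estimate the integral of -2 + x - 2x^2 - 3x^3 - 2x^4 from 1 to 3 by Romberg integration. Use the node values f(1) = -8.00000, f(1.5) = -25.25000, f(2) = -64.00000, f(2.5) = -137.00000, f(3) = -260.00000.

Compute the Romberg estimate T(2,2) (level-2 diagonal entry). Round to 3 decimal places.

T(0,0) (trapezoid, 1 panel, h=2.0000): -268.00000
T(1,0) (trapezoid, 2 panels, h=1.0000): -198.00000
T(2,0) (trapezoid, 4 panels, h=0.5000): -180.12500
T(1,1) = -198.00000 + (-198.00000 − (-268.00000))/3 = -174.66667
T(2,1) = -180.12500 + (-180.12500 − (-198.00000))/3 = -174.16667
T(2,2) = -174.16667 + (-174.16667 − (-174.66667))/15 = -174.13334

-174.133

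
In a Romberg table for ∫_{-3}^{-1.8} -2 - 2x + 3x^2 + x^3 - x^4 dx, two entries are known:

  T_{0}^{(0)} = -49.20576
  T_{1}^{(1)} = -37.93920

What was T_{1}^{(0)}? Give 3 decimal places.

-40.756

From T_{1}^{(1)} = (4·T_{1}^{(0)} − T_{0}^{(0)})/3, solve for T_{1}^{(0)}:
4·T_{1}^{(0)} = 3·(-37.93920) + (-49.20576) = -163.02336
T_{1}^{(0)} = -40.75584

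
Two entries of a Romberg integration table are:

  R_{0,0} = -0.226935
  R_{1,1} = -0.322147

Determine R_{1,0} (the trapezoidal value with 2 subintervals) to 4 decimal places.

From R_{1,1} = (4·R_{1,0} − R_{0,0})/3, solve for R_{1,0}:
4·R_{1,0} = 3·(-0.322147) + (-0.226935) = -1.193376
R_{1,0} = -0.298344

-0.2983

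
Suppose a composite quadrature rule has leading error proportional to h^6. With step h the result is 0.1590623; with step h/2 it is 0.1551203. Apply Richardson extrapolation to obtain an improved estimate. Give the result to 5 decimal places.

The leading error scales as h^6; refining by a factor of 2 reduces it by 2^6 = 64.
Extrapolated value = (64·A(h/2) − A(h)) / (64 − 1)
= (64·0.1551203 − 0.1590623) / 63
= 9.7686369 / 63 = 0.1550577

0.15506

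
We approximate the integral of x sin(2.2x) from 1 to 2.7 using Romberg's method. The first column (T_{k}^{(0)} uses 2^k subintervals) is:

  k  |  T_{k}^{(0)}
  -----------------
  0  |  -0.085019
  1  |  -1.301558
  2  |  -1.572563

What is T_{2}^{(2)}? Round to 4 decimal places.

Richardson extrapolation on the trapezoidal column (denominator 4−1=3):
T_{1}^{(1)} = -1.301558 + (-1.301558 − (-0.085019))/3 = -1.707071
T_{2}^{(1)} = -1.572563 + (-1.572563 − (-1.301558))/3 = -1.662898
T_{2}^{(2)} = (16·(-1.662898) − (-1.707071)) / 15 = -1.659953
(Column j=1 coincides with Simpson's rule on the same nodes.)

-1.6600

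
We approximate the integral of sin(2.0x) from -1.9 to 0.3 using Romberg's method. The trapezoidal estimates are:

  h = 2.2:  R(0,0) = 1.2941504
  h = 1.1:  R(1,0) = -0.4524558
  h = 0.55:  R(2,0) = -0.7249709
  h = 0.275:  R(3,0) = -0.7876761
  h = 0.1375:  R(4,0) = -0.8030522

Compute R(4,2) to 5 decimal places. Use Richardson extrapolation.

-0.80815

Richardson extrapolation on the trapezoidal column (denominator 4−1=3):
R(3,1) = (4·(-0.7876761) − (-0.7249709)) / 3 = -0.8085778
R(4,1) = (4·(-0.8030522) − (-0.7876761)) / 3 = -0.8081776
R(4,2) = -0.8081776 + (-0.8081776 − (-0.8085778))/15 = -0.8081509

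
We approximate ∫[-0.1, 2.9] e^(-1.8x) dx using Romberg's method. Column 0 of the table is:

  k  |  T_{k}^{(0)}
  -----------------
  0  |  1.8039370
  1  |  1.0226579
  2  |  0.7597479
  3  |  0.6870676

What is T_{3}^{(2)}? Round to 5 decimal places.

T_{2}^{(1)} = 0.7597479 + (0.7597479 − 1.0226579)/3 = 0.6721112
T_{3}^{(1)} = (4·0.6870676 − 0.7597479) / 3 = 0.6628408
T_{3}^{(2)} = (16·0.6628408 − 0.6721112) / 15 = 0.6622228

0.66222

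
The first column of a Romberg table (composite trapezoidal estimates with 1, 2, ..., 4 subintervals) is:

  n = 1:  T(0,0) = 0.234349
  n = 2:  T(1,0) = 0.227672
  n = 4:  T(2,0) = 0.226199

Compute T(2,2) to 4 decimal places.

T(1,1) = (4·0.227672 − 0.234349) / 3 = 0.225446
T(2,1) = 0.226199 + (0.226199 − 0.227672)/3 = 0.225708
T(2,2) = (16·0.225708 − 0.225446) / 15 = 0.225725

0.2257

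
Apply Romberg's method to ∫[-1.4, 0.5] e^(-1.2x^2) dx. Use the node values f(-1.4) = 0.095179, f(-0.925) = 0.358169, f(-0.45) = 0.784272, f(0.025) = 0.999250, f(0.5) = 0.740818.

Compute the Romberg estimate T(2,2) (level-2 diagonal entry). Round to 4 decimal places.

T(0,0) (trapezoid, 1 panel, h=1.9000): 0.794197
T(1,0) (trapezoid, 2 panels, h=0.9500): 1.142157
T(2,0) (trapezoid, 4 panels, h=0.4750): 1.215853
T(1,1) = 1.142157 + (1.142157 − 0.794197)/3 = 1.258144
T(2,1) = 1.215853 + (1.215853 − 1.142157)/3 = 1.240418
T(2,2) = 1.240418 + (1.240418 − 1.258144)/15 = 1.239236

1.2392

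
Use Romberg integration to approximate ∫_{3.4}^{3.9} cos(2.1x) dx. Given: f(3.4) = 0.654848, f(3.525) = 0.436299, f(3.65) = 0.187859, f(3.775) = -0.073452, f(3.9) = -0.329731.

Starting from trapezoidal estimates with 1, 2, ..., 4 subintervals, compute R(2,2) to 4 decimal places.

0.0897

R(0,0) (trapezoid, 1 panel, h=0.5000): 0.081279
R(1,0) (trapezoid, 2 panels, h=0.2500): 0.087604
R(2,0) (trapezoid, 4 panels, h=0.1250): 0.089158
R(1,1) = 0.087604 + (0.087604 − 0.081279)/3 = 0.089712
R(2,1) = 0.089158 + (0.089158 − 0.087604)/3 = 0.089676
R(2,2) = 0.089676 + (0.089676 − 0.089712)/15 = 0.089674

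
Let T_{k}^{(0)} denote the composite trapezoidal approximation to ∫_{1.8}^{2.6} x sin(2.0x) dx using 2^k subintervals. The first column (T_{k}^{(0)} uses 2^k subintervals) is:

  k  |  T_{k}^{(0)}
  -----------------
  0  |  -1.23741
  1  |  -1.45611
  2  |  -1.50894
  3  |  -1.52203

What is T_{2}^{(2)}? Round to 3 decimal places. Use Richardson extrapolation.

Richardson extrapolation on the trapezoidal column (denominator 4−1=3):
T_{1}^{(1)} = (4·(-1.45611) − (-1.23741)) / 3 = -1.52901
T_{2}^{(1)} = (4·(-1.50894) − (-1.45611)) / 3 = -1.52655
T_{2}^{(2)} = (16·(-1.52655) − (-1.52901)) / 15 = -1.52639

-1.526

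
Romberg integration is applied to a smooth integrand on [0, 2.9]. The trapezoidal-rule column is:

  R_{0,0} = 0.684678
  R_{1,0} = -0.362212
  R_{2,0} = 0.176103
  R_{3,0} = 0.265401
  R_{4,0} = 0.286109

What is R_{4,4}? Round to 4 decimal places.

0.2929

Richardson extrapolation on the trapezoidal column (denominator 4−1=3):
R_{1,1} = -0.362212 + (-0.362212 − 0.684678)/3 = -0.711175
R_{2,1} = (4·0.176103 − (-0.362212)) / 3 = 0.355541
R_{3,1} = 0.265401 + (0.265401 − 0.176103)/3 = 0.295167
R_{4,1} = (4·0.286109 − 0.265401) / 3 = 0.293012
R_{2,2} = 0.355541 + (0.355541 − (-0.711175))/15 = 0.426655
R_{3,2} = (16·0.295167 − 0.355541) / 15 = 0.291142
R_{4,2} = 0.293012 + (0.293012 − 0.295167)/15 = 0.292868
R_{3,3} = 0.291142 + (0.291142 − 0.426655)/63 = 0.288991
R_{4,3} = 0.292868 + (0.292868 − 0.291142)/63 = 0.292895
R_{4,4} = 0.292895 + (0.292895 − 0.288991)/255 = 0.292910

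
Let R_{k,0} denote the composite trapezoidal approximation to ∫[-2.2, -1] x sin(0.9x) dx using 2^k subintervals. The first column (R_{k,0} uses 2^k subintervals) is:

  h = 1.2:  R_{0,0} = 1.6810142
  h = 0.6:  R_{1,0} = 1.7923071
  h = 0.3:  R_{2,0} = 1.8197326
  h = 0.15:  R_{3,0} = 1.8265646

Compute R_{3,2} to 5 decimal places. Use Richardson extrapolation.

1.82884

Richardson extrapolation on the trapezoidal column (denominator 4−1=3):
R_{2,1} = 1.8197326 + (1.8197326 − 1.7923071)/3 = 1.8288744
R_{3,1} = 1.8265646 + (1.8265646 − 1.8197326)/3 = 1.8288419
R_{3,2} = (16·1.8288419 − 1.8288744) / 15 = 1.8288397
(Column j=1 coincides with Simpson's rule on the same nodes.)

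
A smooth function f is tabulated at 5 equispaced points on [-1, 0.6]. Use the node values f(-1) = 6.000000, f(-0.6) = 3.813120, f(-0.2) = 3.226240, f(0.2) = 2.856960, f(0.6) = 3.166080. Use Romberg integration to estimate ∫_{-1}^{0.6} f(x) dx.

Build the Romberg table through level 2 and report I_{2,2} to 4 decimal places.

I_{0,0} (trapezoid, 1 panel, h=1.6000): 7.332864
I_{1,0} (trapezoid, 2 panels, h=0.8000): 6.247424
I_{2,0} (trapezoid, 4 panels, h=0.4000): 5.791744
I_{1,1} = 6.247424 + (6.247424 − 7.332864)/3 = 5.885611
I_{2,1} = 5.791744 + (5.791744 − 6.247424)/3 = 5.639851
I_{2,2} = 5.639851 + (5.639851 − 5.885611)/15 = 5.623467

5.6235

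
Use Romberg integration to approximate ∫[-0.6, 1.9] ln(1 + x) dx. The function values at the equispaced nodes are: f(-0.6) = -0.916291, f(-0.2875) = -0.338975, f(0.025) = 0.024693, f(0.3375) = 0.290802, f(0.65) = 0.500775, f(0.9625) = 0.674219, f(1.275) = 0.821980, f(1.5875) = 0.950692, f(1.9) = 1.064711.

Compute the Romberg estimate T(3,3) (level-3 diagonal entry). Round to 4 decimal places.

0.9538

T(0,0) (trapezoid, 1 panel, h=2.5000): 0.185525
T(1,0) (trapezoid, 2 panels, h=1.2500): 0.718731
T(2,0) (trapezoid, 4 panels, h=0.6250): 0.888536
T(3,0) (trapezoid, 8 panels, h=0.3125): 0.936999
T(1,1) = 0.718731 + (0.718731 − 0.185525)/3 = 0.896466
T(2,1) = 0.888536 + (0.888536 − 0.718731)/3 = 0.945138
T(3,1) = 0.936999 + (0.936999 − 0.888536)/3 = 0.953153
T(2,2) = 0.945138 + (0.945138 − 0.896466)/15 = 0.948383
T(3,2) = 0.953153 + (0.953153 − 0.945138)/15 = 0.953687
T(3,3) = 0.953687 + (0.953687 − 0.948383)/63 = 0.953771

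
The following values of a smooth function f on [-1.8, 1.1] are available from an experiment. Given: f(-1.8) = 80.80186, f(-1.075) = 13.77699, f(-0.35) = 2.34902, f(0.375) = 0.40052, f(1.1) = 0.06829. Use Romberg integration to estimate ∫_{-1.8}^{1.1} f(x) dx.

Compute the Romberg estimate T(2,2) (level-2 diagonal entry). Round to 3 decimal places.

33.768

T(0,0) (trapezoid, 1 panel, h=2.9000): 117.26172
T(1,0) (trapezoid, 2 panels, h=1.4500): 62.03694
T(2,0) (trapezoid, 4 panels, h=0.7250): 41.29716
T(1,1) = 62.03694 + (62.03694 − 117.26172)/3 = 43.62868
T(2,1) = 41.29716 + (41.29716 − 62.03694)/3 = 34.38390
T(2,2) = 34.38390 + (34.38390 − 43.62868)/15 = 33.76758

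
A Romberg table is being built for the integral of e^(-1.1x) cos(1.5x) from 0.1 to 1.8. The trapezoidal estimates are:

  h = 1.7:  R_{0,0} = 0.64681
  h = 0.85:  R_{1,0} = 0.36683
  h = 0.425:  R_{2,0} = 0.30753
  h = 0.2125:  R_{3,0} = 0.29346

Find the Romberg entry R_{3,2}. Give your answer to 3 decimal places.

0.289

R_{2,1} = (4·0.30753 − 0.36683) / 3 = 0.28776
R_{3,1} = (4·0.29346 − 0.30753) / 3 = 0.28877
R_{3,2} = 0.28877 + (0.28877 − 0.28776)/15 = 0.28884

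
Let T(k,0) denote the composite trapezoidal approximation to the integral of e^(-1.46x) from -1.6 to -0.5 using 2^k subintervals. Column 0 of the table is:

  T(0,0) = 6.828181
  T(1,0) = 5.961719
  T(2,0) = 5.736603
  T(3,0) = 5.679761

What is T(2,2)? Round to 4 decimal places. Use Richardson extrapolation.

5.6608

T(1,1) = 5.961719 + (5.961719 − 6.828181)/3 = 5.672898
T(2,1) = 5.736603 + (5.736603 − 5.961719)/3 = 5.661564
T(2,2) = (16·5.661564 − 5.672898) / 15 = 5.660808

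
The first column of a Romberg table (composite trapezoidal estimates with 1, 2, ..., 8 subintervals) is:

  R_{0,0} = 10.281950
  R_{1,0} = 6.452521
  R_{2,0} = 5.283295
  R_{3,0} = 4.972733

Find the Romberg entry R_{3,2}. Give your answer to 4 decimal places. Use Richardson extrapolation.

Richardson extrapolation on the trapezoidal column (denominator 4−1=3):
R_{2,1} = 5.283295 + (5.283295 − 6.452521)/3 = 4.893553
R_{3,1} = (4·4.972733 − 5.283295) / 3 = 4.869212
R_{3,2} = 4.869212 + (4.869212 − 4.893553)/15 = 4.867589

4.8676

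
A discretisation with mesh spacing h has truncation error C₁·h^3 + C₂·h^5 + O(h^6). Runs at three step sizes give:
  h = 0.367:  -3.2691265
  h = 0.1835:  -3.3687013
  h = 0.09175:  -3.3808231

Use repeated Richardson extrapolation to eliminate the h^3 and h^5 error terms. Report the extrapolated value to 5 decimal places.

-3.38254

First eliminate the h^3 term (factor 2^3 = 8):
  B₁ = (8·(-3.3687013) − (-3.2691265))/7 = -3.3829263
  B₂ = (8·(-3.3808231) − (-3.3687013))/7 = -3.3825548
Then eliminate the h^5 term (factor 2^5 = 32):
  (32·(-3.3825548) − (-3.3829263))/31 = -3.3825428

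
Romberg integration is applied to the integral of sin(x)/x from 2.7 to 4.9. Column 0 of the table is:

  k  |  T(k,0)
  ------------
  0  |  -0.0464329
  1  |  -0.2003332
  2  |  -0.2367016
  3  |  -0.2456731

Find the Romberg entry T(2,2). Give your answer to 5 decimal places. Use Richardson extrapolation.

-0.24864

Richardson extrapolation on the trapezoidal column (denominator 4−1=3):
T(1,1) = (4·(-0.2003332) − (-0.0464329)) / 3 = -0.2516333
T(2,1) = -0.2367016 + (-0.2367016 − (-0.2003332))/3 = -0.2488244
T(2,2) = (16·(-0.2488244) − (-0.2516333)) / 15 = -0.2486371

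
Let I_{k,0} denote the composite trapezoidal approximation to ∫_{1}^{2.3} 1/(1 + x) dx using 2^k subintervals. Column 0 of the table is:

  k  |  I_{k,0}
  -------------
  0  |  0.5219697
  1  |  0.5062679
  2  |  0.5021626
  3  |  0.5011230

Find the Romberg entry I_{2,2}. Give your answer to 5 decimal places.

0.50078

Richardson extrapolation on the trapezoidal column (denominator 4−1=3):
I_{1,1} = 0.5062679 + (0.5062679 − 0.5219697)/3 = 0.5010340
I_{2,1} = 0.5021626 + (0.5021626 − 0.5062679)/3 = 0.5007942
I_{2,2} = 0.5007942 + (0.5007942 − 0.5010340)/15 = 0.5007782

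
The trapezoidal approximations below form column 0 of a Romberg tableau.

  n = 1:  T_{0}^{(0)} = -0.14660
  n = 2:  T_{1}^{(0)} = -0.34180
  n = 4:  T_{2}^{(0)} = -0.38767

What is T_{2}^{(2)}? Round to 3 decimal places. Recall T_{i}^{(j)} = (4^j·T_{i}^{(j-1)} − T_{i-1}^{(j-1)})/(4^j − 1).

-0.403

Richardson extrapolation on the trapezoidal column (denominator 4−1=3):
T_{1}^{(1)} = -0.34180 + (-0.34180 − (-0.14660))/3 = -0.40687
T_{2}^{(1)} = -0.38767 + (-0.38767 − (-0.34180))/3 = -0.40296
T_{2}^{(2)} = -0.40296 + (-0.40296 − (-0.40687))/15 = -0.40270
(Column j=1 coincides with Simpson's rule on the same nodes.)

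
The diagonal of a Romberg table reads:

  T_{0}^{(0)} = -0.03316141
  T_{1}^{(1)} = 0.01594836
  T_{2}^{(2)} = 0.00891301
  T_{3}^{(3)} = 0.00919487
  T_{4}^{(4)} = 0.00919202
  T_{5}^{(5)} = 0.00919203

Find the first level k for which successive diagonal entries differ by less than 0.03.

k = 2

|T_{1}^{(1)} − T_{0}^{(0)}| = 0.04910977 ≥ 0.03
|T_{2}^{(2)} − T_{1}^{(1)}| = 0.00703535 < 0.03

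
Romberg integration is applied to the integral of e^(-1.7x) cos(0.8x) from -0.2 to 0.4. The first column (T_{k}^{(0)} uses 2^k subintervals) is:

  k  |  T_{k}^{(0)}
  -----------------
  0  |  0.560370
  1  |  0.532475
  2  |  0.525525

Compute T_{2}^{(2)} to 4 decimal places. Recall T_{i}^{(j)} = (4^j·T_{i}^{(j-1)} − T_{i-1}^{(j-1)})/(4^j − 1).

0.5232

Richardson extrapolation on the trapezoidal column (denominator 4−1=3):
T_{1}^{(1)} = 0.532475 + (0.532475 − 0.560370)/3 = 0.523177
T_{2}^{(1)} = 0.525525 + (0.525525 − 0.532475)/3 = 0.523208
T_{2}^{(2)} = 0.523208 + (0.523208 − 0.523177)/15 = 0.523210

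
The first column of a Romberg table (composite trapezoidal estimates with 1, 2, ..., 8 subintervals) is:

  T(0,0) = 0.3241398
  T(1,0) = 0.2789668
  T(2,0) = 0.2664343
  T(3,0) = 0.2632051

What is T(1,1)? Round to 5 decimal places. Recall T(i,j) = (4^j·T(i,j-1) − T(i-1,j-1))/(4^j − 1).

0.26391

Richardson extrapolation on the trapezoidal column (denominator 4−1=3):
T(1,1) = 0.2789668 + (0.2789668 − 0.3241398)/3 = 0.2639091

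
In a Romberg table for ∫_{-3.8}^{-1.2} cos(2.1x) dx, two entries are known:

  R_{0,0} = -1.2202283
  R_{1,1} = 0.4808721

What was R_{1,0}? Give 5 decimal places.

From R_{1,1} = (4·R_{1,0} − R_{0,0})/3, solve for R_{1,0}:
4·R_{1,0} = 3·0.4808721 + (-1.2202283) = 0.2223880
R_{1,0} = 0.0555970

0.05560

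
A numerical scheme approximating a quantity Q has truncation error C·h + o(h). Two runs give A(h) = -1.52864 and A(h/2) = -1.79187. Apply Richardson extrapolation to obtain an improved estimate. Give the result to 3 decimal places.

-2.055

The leading error scales as h; refining by a factor of 2 reduces it by 2^1 = 2.
Extrapolated value = (2·A(h/2) − A(h)) / (2 − 1)
= (2·(-1.79187) − (-1.52864)) / 1
= -2.05510 / 1 = -2.05510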